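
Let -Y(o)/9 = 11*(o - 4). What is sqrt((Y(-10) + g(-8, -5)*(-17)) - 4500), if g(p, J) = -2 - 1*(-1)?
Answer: I*sqrt(3097) ≈ 55.651*I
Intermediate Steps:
g(p, J) = -1 (g(p, J) = -2 + 1 = -1)
Y(o) = 396 - 99*o (Y(o) = -99*(o - 4) = -99*(-4 + o) = -9*(-44 + 11*o) = 396 - 99*o)
sqrt((Y(-10) + g(-8, -5)*(-17)) - 4500) = sqrt(((396 - 99*(-10)) - 1*(-17)) - 4500) = sqrt(((396 + 990) + 17) - 4500) = sqrt((1386 + 17) - 4500) = sqrt(1403 - 4500) = sqrt(-3097) = I*sqrt(3097)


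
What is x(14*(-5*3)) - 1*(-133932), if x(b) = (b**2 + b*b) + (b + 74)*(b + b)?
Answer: 279252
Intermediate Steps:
x(b) = 2*b**2 + 2*b*(74 + b) (x(b) = (b**2 + b**2) + (74 + b)*(2*b) = 2*b**2 + 2*b*(74 + b))
x(14*(-5*3)) - 1*(-133932) = 4*(14*(-5*3))*(37 + 14*(-5*3)) - 1*(-133932) = 4*(14*(-15))*(37 + 14*(-15)) + 133932 = 4*(-210)*(37 - 210) + 133932 = 4*(-210)*(-173) + 133932 = 145320 + 133932 = 279252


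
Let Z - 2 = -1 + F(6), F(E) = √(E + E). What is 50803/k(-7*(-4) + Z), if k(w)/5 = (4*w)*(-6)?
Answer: -1473287/99480 + 50803*√3/49740 ≈ -13.041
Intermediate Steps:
F(E) = √2*√E (F(E) = √(2*E) = √2*√E)
Z = 1 + 2*√3 (Z = 2 + (-1 + √2*√6) = 2 + (-1 + 2*√3) = 1 + 2*√3 ≈ 4.4641)
k(w) = -120*w (k(w) = 5*((4*w)*(-6)) = 5*(-24*w) = -120*w)
50803/k(-7*(-4) + Z) = 50803/((-120*(-7*(-4) + (1 + 2*√3)))) = 50803/((-120*(28 + (1 + 2*√3)))) = 50803/((-120*(29 + 2*√3))) = 50803/(-3480 - 240*√3)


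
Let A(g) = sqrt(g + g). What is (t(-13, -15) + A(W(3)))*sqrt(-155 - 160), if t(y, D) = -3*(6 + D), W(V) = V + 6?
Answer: 9*I*sqrt(35)*(9 + sqrt(2)) ≈ 554.5*I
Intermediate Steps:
W(V) = 6 + V
A(g) = sqrt(2)*sqrt(g) (A(g) = sqrt(2*g) = sqrt(2)*sqrt(g))
t(y, D) = -18 - 3*D
(t(-13, -15) + A(W(3)))*sqrt(-155 - 160) = ((-18 - 3*(-15)) + sqrt(2)*sqrt(6 + 3))*sqrt(-155 - 160) = ((-18 + 45) + sqrt(2)*sqrt(9))*sqrt(-315) = (27 + sqrt(2)*3)*(3*I*sqrt(35)) = (27 + 3*sqrt(2))*(3*I*sqrt(35)) = 3*I*sqrt(35)*(27 + 3*sqrt(2))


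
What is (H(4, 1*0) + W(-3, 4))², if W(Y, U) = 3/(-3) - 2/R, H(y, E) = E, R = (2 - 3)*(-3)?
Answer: 25/9 ≈ 2.7778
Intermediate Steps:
R = 3 (R = -1*(-3) = 3)
W(Y, U) = -5/3 (W(Y, U) = 3/(-3) - 2/3 = 3*(-⅓) - 2*⅓ = -1 - ⅔ = -5/3)
(H(4, 1*0) + W(-3, 4))² = (1*0 - 5/3)² = (0 - 5/3)² = (-5/3)² = 25/9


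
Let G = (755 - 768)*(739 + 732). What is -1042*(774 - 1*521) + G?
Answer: -282749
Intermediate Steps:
G = -19123 (G = -13*1471 = -19123)
-1042*(774 - 1*521) + G = -1042*(774 - 1*521) - 19123 = -1042*(774 - 521) - 19123 = -1042*253 - 19123 = -263626 - 19123 = -282749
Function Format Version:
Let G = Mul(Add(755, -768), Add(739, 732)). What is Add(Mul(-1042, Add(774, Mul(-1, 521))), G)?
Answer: -282749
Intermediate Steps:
G = -19123 (G = Mul(-13, 1471) = -19123)
Add(Mul(-1042, Add(774, Mul(-1, 521))), G) = Add(Mul(-1042, Add(774, Mul(-1, 521))), -19123) = Add(Mul(-1042, Add(774, -521)), -19123) = Add(Mul(-1042, 253), -19123) = Add(-263626, -19123) = -282749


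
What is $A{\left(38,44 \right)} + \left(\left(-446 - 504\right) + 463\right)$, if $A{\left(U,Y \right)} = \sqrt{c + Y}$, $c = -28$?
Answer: $-483$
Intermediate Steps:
$A{\left(U,Y \right)} = \sqrt{-28 + Y}$
$A{\left(38,44 \right)} + \left(\left(-446 - 504\right) + 463\right) = \sqrt{-28 + 44} + \left(\left(-446 - 504\right) + 463\right) = \sqrt{16} + \left(-950 + 463\right) = 4 - 487 = -483$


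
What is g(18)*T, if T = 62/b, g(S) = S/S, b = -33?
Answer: -62/33 ≈ -1.8788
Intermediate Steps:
g(S) = 1
T = -62/33 (T = 62/(-33) = 62*(-1/33) = -62/33 ≈ -1.8788)
g(18)*T = 1*(-62/33) = -62/33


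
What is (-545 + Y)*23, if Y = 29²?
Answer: 6808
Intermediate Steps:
Y = 841
(-545 + Y)*23 = (-545 + 841)*23 = 296*23 = 6808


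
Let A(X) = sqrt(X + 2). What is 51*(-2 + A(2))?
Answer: 0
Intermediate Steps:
A(X) = sqrt(2 + X)
51*(-2 + A(2)) = 51*(-2 + sqrt(2 + 2)) = 51*(-2 + sqrt(4)) = 51*(-2 + 2) = 51*0 = 0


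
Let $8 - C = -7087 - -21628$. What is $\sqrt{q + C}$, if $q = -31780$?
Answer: $i \sqrt{46313} \approx 215.2 i$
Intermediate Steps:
$C = -14533$ ($C = 8 - \left(-7087 - -21628\right) = 8 - \left(-7087 + 21628\right) = 8 - 14541 = -14533$)
$\sqrt{q + C} = \sqrt{-31780 - 14533} = \sqrt{-46313} = i \sqrt{46313}$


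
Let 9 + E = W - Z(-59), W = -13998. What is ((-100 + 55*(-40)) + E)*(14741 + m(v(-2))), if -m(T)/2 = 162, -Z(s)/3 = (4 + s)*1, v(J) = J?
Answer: -237476824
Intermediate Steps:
Z(s) = -12 - 3*s (Z(s) = -3*(4 + s) = -12 - 3*s)
m(T) = -324 (m(T) = -2*162 = -324)
E = -14172 (E = -9 + (-13998 - (-12 - 3*(-59))) = -9 + (-13998 - (-12 + 177)) = -9 + (-13998 - 1*165) = -9 + (-13998 - 165) = -9 - 14163 = -14172)
((-100 + 55*(-40)) + E)*(14741 + m(v(-2))) = ((-100 + 55*(-40)) - 14172)*(14741 - 324) = ((-100 - 2200) - 14172)*14417 = (-2300 - 14172)*14417 = -16472*14417 = -237476824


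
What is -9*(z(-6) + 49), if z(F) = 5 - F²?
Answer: -162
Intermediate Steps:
-9*(z(-6) + 49) = -9*((5 - 1*(-6)²) + 49) = -9*((5 - 1*36) + 49) = -9*((5 - 36) + 49) = -9*(-31 + 49) = -9*18 = -162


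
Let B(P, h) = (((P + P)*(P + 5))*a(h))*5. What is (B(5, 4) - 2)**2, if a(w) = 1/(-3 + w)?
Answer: 248004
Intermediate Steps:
B(P, h) = 10*P*(5 + P)/(-3 + h) (B(P, h) = (((P + P)*(P + 5))/(-3 + h))*5 = (((2*P)*(5 + P))/(-3 + h))*5 = ((2*P*(5 + P))/(-3 + h))*5 = (2*P*(5 + P)/(-3 + h))*5 = 10*P*(5 + P)/(-3 + h))
(B(5, 4) - 2)**2 = (10*5*(5 + 5)/(-3 + 4) - 2)**2 = (10*5*10/1 - 2)**2 = (10*5*1*10 - 2)**2 = (500 - 2)**2 = 498**2 = 248004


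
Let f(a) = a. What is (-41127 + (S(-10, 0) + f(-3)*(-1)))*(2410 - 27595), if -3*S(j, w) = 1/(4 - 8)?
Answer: 4142823365/4 ≈ 1.0357e+9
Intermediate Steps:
S(j, w) = 1/12 (S(j, w) = -1/(3*(4 - 8)) = -⅓/(-4) = -⅓*(-¼) = 1/12)
(-41127 + (S(-10, 0) + f(-3)*(-1)))*(2410 - 27595) = (-41127 + (1/12 - 3*(-1)))*(2410 - 27595) = (-41127 + (1/12 + 3))*(-25185) = (-41127 + 37/12)*(-25185) = -493487/12*(-25185) = 4142823365/4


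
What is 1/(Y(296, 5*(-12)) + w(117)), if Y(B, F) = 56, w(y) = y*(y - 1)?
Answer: 1/13628 ≈ 7.3378e-5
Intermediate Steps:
w(y) = y*(-1 + y)
1/(Y(296, 5*(-12)) + w(117)) = 1/(56 + 117*(-1 + 117)) = 1/(56 + 117*116) = 1/(56 + 13572) = 1/13628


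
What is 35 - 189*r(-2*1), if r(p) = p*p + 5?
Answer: -1666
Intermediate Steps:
r(p) = 5 + p² (r(p) = p² + 5 = 5 + p²)
35 - 189*r(-2*1) = 35 - 189*(5 + (-2*1)²) = 35 - 189*(5 + (-2)²) = 35 - 189*(5 + 4) = 35 - 189*9 = 35 - 1701 = -1666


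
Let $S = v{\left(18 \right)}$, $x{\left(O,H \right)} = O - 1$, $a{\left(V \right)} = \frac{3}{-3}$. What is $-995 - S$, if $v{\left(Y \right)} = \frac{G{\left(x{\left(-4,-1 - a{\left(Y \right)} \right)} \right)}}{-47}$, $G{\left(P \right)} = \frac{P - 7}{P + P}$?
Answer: $- \frac{233819}{235} \approx -994.97$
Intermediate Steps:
$a{\left(V \right)} = -1$ ($a{\left(V \right)} = 3 \left(- \frac{1}{3}\right) = -1$)
$x{\left(O,H \right)} = -1 + O$
$G{\left(P \right)} = \frac{-7 + P}{2 P}$
$v{\left(Y \right)} = - \frac{6}{235}$ ($v{\left(Y \right)} = \frac{\frac{1}{2} \frac{1}{-1 - 4} \left(-7 - 5\right)}{-47} = \frac{-7 - 5}{2 \left(-5\right)} \left(- \frac{1}{47}\right) = \frac{1}{2} \left(- \frac{1}{5}\right) \left(-12\right) \left(- \frac{1}{47}\right) = \frac{6}{5} \left(- \frac{1}{47}\right) = - \frac{6}{235}$)
$S = - \frac{6}{235} \approx -0.025532$
$-995 - S = -995 - - \frac{6}{235} = -995 + \frac{6}{235} = - \frac{233819}{235}$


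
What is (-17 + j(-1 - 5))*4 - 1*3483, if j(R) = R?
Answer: -3575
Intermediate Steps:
(-17 + j(-1 - 5))*4 - 1*3483 = (-17 + (-1 - 5))*4 - 1*3483 = (-17 - 6)*4 - 3483 = -23*4 - 3483 = -92 - 3483 = -3575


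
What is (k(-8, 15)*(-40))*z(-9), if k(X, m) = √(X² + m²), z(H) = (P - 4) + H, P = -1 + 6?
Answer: 5440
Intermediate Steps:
P = 5
z(H) = 1 + H (z(H) = (5 - 4) + H = 1 + H)
(k(-8, 15)*(-40))*z(-9) = (√((-8)² + 15²)*(-40))*(1 - 9) = (√(64 + 225)*(-40))*(-8) = (√289*(-40))*(-8) = (17*(-40))*(-8) = -680*(-8) = 5440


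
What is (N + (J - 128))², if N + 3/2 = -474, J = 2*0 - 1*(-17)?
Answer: 1375929/4 ≈ 3.4398e+5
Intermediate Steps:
J = 17 (J = 0 + 17 = 17)
N = -951/2 (N = -3/2 - 474 = -951/2 ≈ -475.50)
(N + (J - 128))² = (-951/2 + (17 - 128))² = (-951/2 - 111)² = (-1173/2)² = 1375929/4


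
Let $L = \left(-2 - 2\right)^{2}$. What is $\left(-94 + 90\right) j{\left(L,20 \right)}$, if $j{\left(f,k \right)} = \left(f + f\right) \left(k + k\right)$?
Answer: $-5120$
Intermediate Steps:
$L = 16$ ($L = \left(-4\right)^{2} = 16$)
$j{\left(f,k \right)} = 4 f k$ ($j{\left(f,k \right)} = 2 f 2 k = 4 f k$)
$\left(-94 + 90\right) j{\left(L,20 \right)} = \left(-94 + 90\right) 4 \cdot 16 \cdot 20 = \left(-4\right) 1280 = -5120$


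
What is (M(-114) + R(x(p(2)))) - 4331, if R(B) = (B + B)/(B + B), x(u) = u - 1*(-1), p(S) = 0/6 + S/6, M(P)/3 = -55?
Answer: -4495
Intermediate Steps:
M(P) = -165 (M(P) = 3*(-55) = -165)
p(S) = S/6 (p(S) = 0*(⅙) + S*(⅙) = 0 + S/6 = S/6)
x(u) = 1 + u (x(u) = u + 1 = 1 + u)
R(B) = 1 (R(B) = (2*B)/((2*B)) = (2*B)*(1/(2*B)) = 1)
(M(-114) + R(x(p(2)))) - 4331 = (-165 + 1) - 4331 = -164 - 4331 = -4495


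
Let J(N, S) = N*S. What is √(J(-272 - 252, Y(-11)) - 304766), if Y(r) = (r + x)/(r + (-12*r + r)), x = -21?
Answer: I*√921456030/55 ≈ 551.92*I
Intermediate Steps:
Y(r) = -(-21 + r)/(10*r) (Y(r) = (r - 21)/(r + (-12*r + r)) = (-21 + r)/(r - 11*r) = (-21 + r)/((-10*r)) = (-21 + r)*(-1/(10*r)) = -(-21 + r)/(10*r))
√(J(-272 - 252, Y(-11)) - 304766) = √((-272 - 252)*((⅒)*(21 - 1*(-11))/(-11)) - 304766) = √(-262*(-1)*(21 + 11)/(5*11) - 304766) = √(-262*(-1)*32/(5*11) - 304766) = √(-524*(-16/55) - 304766) = √(8384/55 - 304766) = √(-16753746/55) = I*√921456030/55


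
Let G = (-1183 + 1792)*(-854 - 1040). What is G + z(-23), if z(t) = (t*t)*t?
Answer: -1165613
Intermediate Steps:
z(t) = t**3 (z(t) = t**2*t = t**3)
G = -1153446 (G = 609*(-1894) = -1153446)
G + z(-23) = -1153446 + (-23)**3 = -1153446 - 12167 = -1165613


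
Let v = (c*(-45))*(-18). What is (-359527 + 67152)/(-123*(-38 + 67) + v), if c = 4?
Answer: 292375/327 ≈ 894.11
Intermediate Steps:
v = 3240 (v = (4*(-45))*(-18) = -180*(-18) = 3240)
(-359527 + 67152)/(-123*(-38 + 67) + v) = (-359527 + 67152)/(-123*(-38 + 67) + 3240) = -292375/(-123*29 + 3240) = -292375/(-3567 + 3240) = -292375/(-327) = -292375*(-1/327) = 292375/327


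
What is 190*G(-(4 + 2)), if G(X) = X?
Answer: -1140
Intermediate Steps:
190*G(-(4 + 2)) = 190*(-(4 + 2)) = 190*(-1*6) = 190*(-6) = -1140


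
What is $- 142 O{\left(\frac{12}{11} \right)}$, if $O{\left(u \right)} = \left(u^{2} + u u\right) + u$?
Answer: $- \frac{59640}{121} \approx -492.89$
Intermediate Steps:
$O{\left(u \right)} = u + 2 u^{2}$ ($O{\left(u \right)} = \left(u^{2} + u^{2}\right) + u = 2 u^{2} + u = u + 2 u^{2}$)
$- 142 O{\left(\frac{12}{11} \right)} = - 142 \cdot \frac{12}{11} \left(1 + 2 \cdot \frac{12}{11}\right) = - 142 \cdot 12 \cdot \frac{1}{11} \left(1 + 2 \cdot 12 \cdot \frac{1}{11}\right) = - 142 \frac{12 \left(1 + 2 \cdot \frac{12}{11}\right)}{11} = - 142 \frac{12 \left(1 + \frac{24}{11}\right)}{11} = - 142 \cdot \frac{12}{11} \cdot \frac{35}{11} = - \frac{142 \cdot 420}{121} = \left(-1\right) \frac{59640}{121} = - \frac{59640}{121}$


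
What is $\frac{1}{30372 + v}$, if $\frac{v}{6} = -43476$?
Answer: $- \frac{1}{230484} \approx -4.3387 \cdot 10^{-6}$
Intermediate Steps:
$v = -260856$ ($v = 6 \left(-43476\right) = -260856$)
$\frac{1}{30372 + v} = \frac{1}{30372 - 260856} = \frac{1}{-230484} = - \frac{1}{230484}$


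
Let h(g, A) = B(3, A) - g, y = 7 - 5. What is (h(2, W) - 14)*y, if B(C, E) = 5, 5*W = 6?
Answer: -22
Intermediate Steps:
W = 6/5 (W = (1/5)*6 = 6/5 ≈ 1.2000)
y = 2
h(g, A) = 5 - g
(h(2, W) - 14)*y = ((5 - 1*2) - 14)*2 = ((5 - 2) - 14)*2 = (3 - 14)*2 = -11*2 = -22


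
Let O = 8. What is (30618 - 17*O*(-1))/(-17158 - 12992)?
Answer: -15377/15075 ≈ -1.0200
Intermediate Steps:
(30618 - 17*O*(-1))/(-17158 - 12992) = (30618 - 17*8*(-1))/(-17158 - 12992) = (30618 - 136*(-1))/(-30150) = (30618 + 136)*(-1/30150) = 30754*(-1/30150) = -15377/15075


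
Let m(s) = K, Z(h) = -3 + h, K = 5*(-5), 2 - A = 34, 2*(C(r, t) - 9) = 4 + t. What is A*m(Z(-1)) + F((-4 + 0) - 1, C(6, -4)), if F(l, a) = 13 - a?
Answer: 804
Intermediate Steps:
C(r, t) = 11 + t/2 (C(r, t) = 9 + (4 + t)/2 = 9 + (2 + t/2) = 11 + t/2)
A = -32 (A = 2 - 1*34 = 2 - 34 = -32)
K = -25
m(s) = -25
A*m(Z(-1)) + F((-4 + 0) - 1, C(6, -4)) = -32*(-25) + (13 - (11 + (½)*(-4))) = 800 + (13 - (11 - 2)) = 800 + (13 - 1*9) = 800 + (13 - 9) = 800 + 4 = 804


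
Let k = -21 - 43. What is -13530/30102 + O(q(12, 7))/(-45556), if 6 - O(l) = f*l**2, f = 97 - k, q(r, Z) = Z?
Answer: -63179769/228554452 ≈ -0.27643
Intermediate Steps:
k = -64
f = 161 (f = 97 - 1*(-64) = 97 + 64 = 161)
O(l) = 6 - 161*l**2
-13530/30102 + O(q(12, 7))/(-45556) = -13530/30102 + (6 - 161*7**2)/(-45556) = -13530*1/30102 + (6 - 161*49)*(-1/45556) = -2255/5017 + (6 - 7889)*(-1/45556) = -2255/5017 - 7883*(-1/45556) = -2255/5017 + 7883/45556 = -63179769/228554452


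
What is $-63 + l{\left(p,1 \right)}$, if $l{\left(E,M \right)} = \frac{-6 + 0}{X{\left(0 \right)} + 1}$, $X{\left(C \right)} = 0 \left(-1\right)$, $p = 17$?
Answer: $-69$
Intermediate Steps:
$X{\left(C \right)} = 0$
$l{\left(E,M \right)} = -6$ ($l{\left(E,M \right)} = \frac{-6 + 0}{0 + 1} = - \frac{6}{1} = \left(-6\right) 1 = -6$)
$-63 + l{\left(p,1 \right)} = -63 - 6 = -69$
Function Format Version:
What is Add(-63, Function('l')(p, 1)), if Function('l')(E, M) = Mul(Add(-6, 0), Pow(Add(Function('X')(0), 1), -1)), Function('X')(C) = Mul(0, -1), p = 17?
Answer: -69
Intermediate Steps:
Function('X')(C) = 0
Function('l')(E, M) = -6 (Function('l')(E, M) = Mul(Add(-6, 0), Pow(Add(0, 1), -1)) = Mul(-6, Pow(1, -1)) = Mul(-6, 1) = -6)
Add(-63, Function('l')(p, 1)) = Add(-63, -6) = -69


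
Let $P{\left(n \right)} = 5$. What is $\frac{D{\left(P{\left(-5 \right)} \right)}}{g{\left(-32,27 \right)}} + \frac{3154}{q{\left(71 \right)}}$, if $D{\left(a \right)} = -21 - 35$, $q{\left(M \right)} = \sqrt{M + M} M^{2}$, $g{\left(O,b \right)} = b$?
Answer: $- \frac{56}{27} + \frac{1577 \sqrt{142}}{357911} \approx -2.0216$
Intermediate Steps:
$q{\left(M \right)} = \sqrt{2} M^{\frac{5}{2}}$ ($q{\left(M \right)} = \sqrt{2 M} M^{2} = \sqrt{2} \sqrt{M} M^{2} = \sqrt{2} M^{\frac{5}{2}}$)
$D{\left(a \right)} = -56$
$\frac{D{\left(P{\left(-5 \right)} \right)}}{g{\left(-32,27 \right)}} + \frac{3154}{q{\left(71 \right)}} = - \frac{56}{27} + \frac{3154}{\sqrt{2} \cdot 71^{\frac{5}{2}}} = \left(-56\right) \frac{1}{27} + \frac{3154}{\sqrt{2} \cdot 5041 \sqrt{71}} = - \frac{56}{27} + \frac{3154}{5041 \sqrt{142}} = - \frac{56}{27} + 3154 \frac{\sqrt{142}}{715822} = - \frac{56}{27} + \frac{1577 \sqrt{142}}{357911}$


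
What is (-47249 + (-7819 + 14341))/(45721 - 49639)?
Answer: 40727/3918 ≈ 10.395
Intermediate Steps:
(-47249 + (-7819 + 14341))/(45721 - 49639) = (-47249 + 6522)/(-3918) = -40727*(-1/3918) = 40727/3918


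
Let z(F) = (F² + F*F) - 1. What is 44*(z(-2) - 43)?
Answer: -1584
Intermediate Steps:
z(F) = -1 + 2*F² (z(F) = (F² + F²) - 1 = 2*F² - 1 = -1 + 2*F²)
44*(z(-2) - 43) = 44*((-1 + 2*(-2)²) - 43) = 44*((-1 + 2*4) - 43) = 44*((-1 + 8) - 43) = 44*(7 - 43) = 44*(-36) = -1584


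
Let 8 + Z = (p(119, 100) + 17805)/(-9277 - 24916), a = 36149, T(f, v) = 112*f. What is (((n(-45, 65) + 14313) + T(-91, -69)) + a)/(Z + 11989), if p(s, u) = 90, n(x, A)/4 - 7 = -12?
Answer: 688134125/204824219 ≈ 3.3596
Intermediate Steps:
n(x, A) = -20 (n(x, A) = 28 + 4*(-12) = 28 - 48 = -20)
Z = -291439/34193 (Z = -8 + (90 + 17805)/(-9277 - 24916) = -8 + 17895/(-34193) = -8 + 17895*(-1/34193) = -8 - 17895/34193 = -291439/34193 ≈ -8.5233)
(((n(-45, 65) + 14313) + T(-91, -69)) + a)/(Z + 11989) = (((-20 + 14313) + 112*(-91)) + 36149)/(-291439/34193 + 11989) = ((14293 - 10192) + 36149)/(409648438/34193) = (4101 + 36149)*(34193/409648438) = 40250*(34193/409648438) = 688134125/204824219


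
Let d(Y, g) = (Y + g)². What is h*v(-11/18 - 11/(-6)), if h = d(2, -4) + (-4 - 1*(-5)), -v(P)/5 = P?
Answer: -275/9 ≈ -30.556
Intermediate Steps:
v(P) = -5*P
h = 5 (h = (2 - 4)² + (-4 - 1*(-5)) = (-2)² + (-4 + 5) = 4 + 1 = 5)
h*v(-11/18 - 11/(-6)) = 5*(-5*(-11/18 - 11/(-6))) = 5*(-5*(-11*1/18 - 11*(-⅙))) = 5*(-5*(-11/18 + 11/6)) = 5*(-5*11/9) = 5*(-55/9) = -275/9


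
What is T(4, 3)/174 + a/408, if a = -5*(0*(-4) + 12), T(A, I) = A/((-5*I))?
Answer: -6593/44370 ≈ -0.14859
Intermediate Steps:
T(A, I) = -A/(5*I) (T(A, I) = A*(-1/(5*I)) = -A/(5*I))
a = -60 (a = -5*(0 + 12) = -5*12 = -60)
T(4, 3)/174 + a/408 = -1/5*4/3/174 - 60/408 = -1/5*4*1/3*(1/174) - 60*1/408 = -4/15*1/174 - 5/34 = -2/1305 - 5/34 = -6593/44370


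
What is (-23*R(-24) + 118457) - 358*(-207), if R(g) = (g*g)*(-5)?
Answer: 258803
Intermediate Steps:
R(g) = -5*g² (R(g) = g²*(-5) = -5*g²)
(-23*R(-24) + 118457) - 358*(-207) = (-(-115)*(-24)² + 118457) - 358*(-207) = (-(-115)*576 + 118457) + 74106 = (-23*(-2880) + 118457) + 74106 = (66240 + 118457) + 74106 = 184697 + 74106 = 258803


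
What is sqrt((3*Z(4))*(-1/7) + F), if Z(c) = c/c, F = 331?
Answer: sqrt(16198)/7 ≈ 18.182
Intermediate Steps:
Z(c) = 1
sqrt((3*Z(4))*(-1/7) + F) = sqrt((3*1)*(-1/7) + 331) = sqrt(3*(-1*1/7) + 331) = sqrt(3*(-1/7) + 331) = sqrt(-3/7 + 331) = sqrt(2314/7) = sqrt(16198)/7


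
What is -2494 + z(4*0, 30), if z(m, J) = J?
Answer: -2464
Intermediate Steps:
-2494 + z(4*0, 30) = -2494 + 30 = -2464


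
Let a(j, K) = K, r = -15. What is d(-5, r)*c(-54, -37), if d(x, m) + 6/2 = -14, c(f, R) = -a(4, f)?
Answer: -918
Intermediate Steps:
c(f, R) = -f
d(x, m) = -17 (d(x, m) = -3 - 14 = -17)
d(-5, r)*c(-54, -37) = -(-17)*(-54) = -17*54 = -918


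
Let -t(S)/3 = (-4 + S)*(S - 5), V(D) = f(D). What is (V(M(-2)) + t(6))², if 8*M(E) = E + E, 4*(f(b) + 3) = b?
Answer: 5329/64 ≈ 83.266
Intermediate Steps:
f(b) = -3 + b/4
M(E) = E/4 (M(E) = (E + E)/8 = (2*E)/8 = E/4)
V(D) = -3 + D/4
t(S) = -3*(-5 + S)*(-4 + S) (t(S) = -3*(-4 + S)*(S - 5) = -3*(-4 + S)*(-5 + S) = -3*(-5 + S)*(-4 + S))
(V(M(-2)) + t(6))² = ((-3 + ((¼)*(-2))/4) + (-60 - 3*6² + 27*6))² = ((-3 + (¼)*(-½)) + (-60 - 3*36 + 162))² = ((-3 - ⅛) + (-60 - 108 + 162))² = (-25/8 - 6)² = (-73/8)² = 5329/64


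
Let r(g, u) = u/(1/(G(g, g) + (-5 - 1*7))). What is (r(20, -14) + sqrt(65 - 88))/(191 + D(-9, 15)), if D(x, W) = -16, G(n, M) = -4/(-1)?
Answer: 16/25 + I*sqrt(23)/175 ≈ 0.64 + 0.027405*I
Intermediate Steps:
G(n, M) = 4 (G(n, M) = -4*(-1) = 4)
r(g, u) = -8*u (r(g, u) = u/(1/(4 + (-5 - 1*7))) = u/(1/(4 + (-5 - 7))) = u/(1/(4 - 12)) = u/(1/(-8)) = u/(-1/8) = u*(-8) = -8*u)
(r(20, -14) + sqrt(65 - 88))/(191 + D(-9, 15)) = (-8*(-14) + sqrt(65 - 88))/(191 - 16) = (112 + sqrt(-23))/175 = (112 + I*sqrt(23))*(1/175) = 16/25 + I*sqrt(23)/175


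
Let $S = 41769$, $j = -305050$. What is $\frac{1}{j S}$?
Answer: $- \frac{1}{12741633450} \approx -7.8483 \cdot 10^{-11}$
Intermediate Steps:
$\frac{1}{j S} = \frac{1}{\left(-305050\right) 41769} = \left(- \frac{1}{305050}\right) \frac{1}{41769} = - \frac{1}{12741633450}$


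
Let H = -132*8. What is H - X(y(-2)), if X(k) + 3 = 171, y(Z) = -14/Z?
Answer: -1224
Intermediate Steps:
X(k) = 168 (X(k) = -3 + 171 = 168)
H = -1056
H - X(y(-2)) = -1056 - 1*168 = -1056 - 168 = -1224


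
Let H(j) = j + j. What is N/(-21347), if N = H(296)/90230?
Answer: -296/963069905 ≈ -3.0735e-7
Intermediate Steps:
H(j) = 2*j
N = 296/45115 (N = (2*296)/90230 = 592*(1/90230) = 296/45115 ≈ 0.0065610)
N/(-21347) = (296/45115)/(-21347) = (296/45115)*(-1/21347) = -296/963069905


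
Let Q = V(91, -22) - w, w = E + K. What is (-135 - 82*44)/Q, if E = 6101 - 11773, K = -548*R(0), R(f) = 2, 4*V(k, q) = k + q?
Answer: -14972/27141 ≈ -0.55164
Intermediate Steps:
V(k, q) = k/4 + q/4 (V(k, q) = (k + q)/4 = k/4 + q/4)
K = -1096 (K = -548*2 = -1096)
E = -5672
w = -6768 (w = -5672 - 1096 = -6768)
Q = 27141/4 (Q = ((¼)*91 + (¼)*(-22)) - 1*(-6768) = (91/4 - 11/2) + 6768 = 69/4 + 6768 = 27141/4 ≈ 6785.3)
(-135 - 82*44)/Q = (-135 - 82*44)/(27141/4) = (-135 - 3608)*(4/27141) = -3743*4/27141 = -14972/27141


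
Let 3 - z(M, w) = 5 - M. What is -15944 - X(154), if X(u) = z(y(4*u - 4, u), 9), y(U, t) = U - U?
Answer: -15942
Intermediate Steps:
y(U, t) = 0
z(M, w) = -2 + M (z(M, w) = 3 - (5 - M) = 3 + (-5 + M) = -2 + M)
X(u) = -2 (X(u) = -2 + 0 = -2)
-15944 - X(154) = -15944 - 1*(-2) = -15944 + 2 = -15942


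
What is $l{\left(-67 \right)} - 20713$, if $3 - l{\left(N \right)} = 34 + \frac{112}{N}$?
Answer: $- \frac{1389736}{67} \approx -20742.0$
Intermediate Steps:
$l{\left(N \right)} = -31 - \frac{112}{N}$ ($l{\left(N \right)} = 3 - \left(34 + \frac{112}{N}\right) = -31 - \frac{112}{N}$)
$l{\left(-67 \right)} - 20713 = \left(-31 - \frac{112}{-67}\right) - 20713 = \left(-31 - - \frac{112}{67}\right) - 20713 = \left(-31 + \frac{112}{67}\right) - 20713 = - \frac{1965}{67} - 20713 = - \frac{1389736}{67}$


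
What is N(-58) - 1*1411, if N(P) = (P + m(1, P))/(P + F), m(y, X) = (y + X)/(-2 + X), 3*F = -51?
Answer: -2115359/1500 ≈ -1410.2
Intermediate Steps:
F = -17 (F = (1/3)*(-51) = -17)
m(y, X) = (X + y)/(-2 + X)
N(P) = (P + (1 + P)/(-2 + P))/(-17 + P) (N(P) = (P + (P + 1)/(-2 + P))/(P - 17) = (P + (1 + P)/(-2 + P))/(-17 + P))
N(-58) - 1*1411 = (1 - 58 - 58*(-2 - 58))/((-17 - 58)*(-2 - 58)) - 1*1411 = (1 - 58 - 58*(-60))/(-75*(-60)) - 1411 = -1/75*(-1/60)*(1 - 58 + 3480) - 1411 = -1/75*(-1/60)*3423 - 1411 = 1141/1500 - 1411 = -2115359/1500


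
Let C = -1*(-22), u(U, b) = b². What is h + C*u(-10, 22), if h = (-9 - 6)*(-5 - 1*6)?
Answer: 10813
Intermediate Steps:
h = 165 (h = -15*(-5 - 6) = -15*(-11) = 165)
C = 22
h + C*u(-10, 22) = 165 + 22*22² = 165 + 22*484 = 165 + 10648 = 10813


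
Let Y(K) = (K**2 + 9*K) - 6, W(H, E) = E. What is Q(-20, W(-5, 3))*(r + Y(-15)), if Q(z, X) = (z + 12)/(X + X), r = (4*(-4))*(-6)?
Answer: -240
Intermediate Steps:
r = 96 (r = -16*(-6) = 96)
Y(K) = -6 + K**2 + 9*K
Q(z, X) = (12 + z)/(2*X) (Q(z, X) = (12 + z)/((2*X)) = (12 + z)*(1/(2*X)) = (12 + z)/(2*X))
Q(-20, W(-5, 3))*(r + Y(-15)) = ((1/2)*(12 - 20)/3)*(96 + (-6 + (-15)**2 + 9*(-15))) = ((1/2)*(1/3)*(-8))*(96 + (-6 + 225 - 135)) = -4*(96 + 84)/3 = -4/3*180 = -240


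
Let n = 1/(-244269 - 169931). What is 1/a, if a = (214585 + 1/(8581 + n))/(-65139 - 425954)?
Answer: -1745467392977507/762688779366615 ≈ -2.2886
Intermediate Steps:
n = -1/414200 (n = 1/(-414200) = -1/414200 ≈ -2.4143e-6)
a = -762688779366615/1745467392977507 (a = (214585 + 1/(8581 - 1/414200))/(-65139 - 425954) = (214585 + 1/(3554250199/414200))/(-491093) = (214585 + 414200/3554250199)*(-1/491093) = (762688779366615/3554250199)*(-1/491093) = -762688779366615/1745467392977507 ≈ -0.43695)
1/a = 1/(-762688779366615/1745467392977507) = -1745467392977507/762688779366615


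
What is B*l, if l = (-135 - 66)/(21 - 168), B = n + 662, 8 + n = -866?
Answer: -14204/49 ≈ -289.88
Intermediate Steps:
n = -874 (n = -8 - 866 = -874)
B = -212 (B = -874 + 662 = -212)
l = 67/49 (l = -201/(-147) = -201*(-1/147) = 67/49 ≈ 1.3673)
B*l = -212*67/49 = -14204/49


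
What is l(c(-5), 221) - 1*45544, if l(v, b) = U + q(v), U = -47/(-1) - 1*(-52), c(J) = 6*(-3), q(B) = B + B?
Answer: -45481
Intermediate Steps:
q(B) = 2*B
c(J) = -18
U = 99 (U = -47*(-1) + 52 = 47 + 52 = 99)
l(v, b) = 99 + 2*v
l(c(-5), 221) - 1*45544 = (99 + 2*(-18)) - 1*45544 = (99 - 36) - 45544 = 63 - 45544 = -45481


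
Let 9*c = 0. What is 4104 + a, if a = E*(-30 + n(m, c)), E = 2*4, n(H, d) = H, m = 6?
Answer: 3912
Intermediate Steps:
c = 0 (c = (⅑)*0 = 0)
E = 8
a = -192 (a = 8*(-30 + 6) = 8*(-24) = -192)
4104 + a = 4104 - 192 = 3912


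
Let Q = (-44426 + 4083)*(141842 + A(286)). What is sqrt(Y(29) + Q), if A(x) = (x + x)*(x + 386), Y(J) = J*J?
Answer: I*sqrt(21229534677) ≈ 1.457e+5*I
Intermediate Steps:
Y(J) = J**2
A(x) = 2*x*(386 + x) (A(x) = (2*x)*(386 + x) = 2*x*(386 + x))
Q = -21229535518 (Q = (-44426 + 4083)*(141842 + 2*286*(386 + 286)) = -40343*(141842 + 2*286*672) = -40343*(141842 + 384384) = -40343*526226 = -21229535518)
sqrt(Y(29) + Q) = sqrt(29**2 - 21229535518) = sqrt(841 - 21229535518) = sqrt(-21229534677) = I*sqrt(21229534677)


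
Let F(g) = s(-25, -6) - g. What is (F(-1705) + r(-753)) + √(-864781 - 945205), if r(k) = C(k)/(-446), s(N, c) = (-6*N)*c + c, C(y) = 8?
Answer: 178173/223 + I*√1809986 ≈ 798.98 + 1345.4*I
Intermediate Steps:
s(N, c) = c - 6*N*c (s(N, c) = -6*N*c + c = c - 6*N*c)
r(k) = -4/223 (r(k) = 8/(-446) = 8*(-1/446) = -4/223)
F(g) = -906 - g (F(g) = -6*(1 - 6*(-25)) - g = -6*(1 + 150) - g = -6*151 - g = -906 - g)
(F(-1705) + r(-753)) + √(-864781 - 945205) = ((-906 - 1*(-1705)) - 4/223) + √(-864781 - 945205) = ((-906 + 1705) - 4/223) + √(-1809986) = (799 - 4/223) + I*√1809986 = 178173/223 + I*√1809986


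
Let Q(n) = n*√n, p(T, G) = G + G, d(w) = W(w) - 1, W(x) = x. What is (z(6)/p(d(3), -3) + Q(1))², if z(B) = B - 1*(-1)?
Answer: 1/36 ≈ 0.027778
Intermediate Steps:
d(w) = -1 + w (d(w) = w - 1 = -1 + w)
p(T, G) = 2*G
Q(n) = n^(3/2)
z(B) = 1 + B (z(B) = B + 1 = 1 + B)
(z(6)/p(d(3), -3) + Q(1))² = ((1 + 6)/((2*(-3))) + 1^(3/2))² = (7/(-6) + 1)² = (7*(-⅙) + 1)² = (-7/6 + 1)² = (-⅙)² = 1/36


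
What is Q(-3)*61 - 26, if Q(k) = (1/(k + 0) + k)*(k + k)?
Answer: 1194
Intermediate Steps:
Q(k) = 2*k*(k + 1/k) (Q(k) = (1/k + k)*(2*k) = (k + 1/k)*(2*k) = 2*k*(k + 1/k))
Q(-3)*61 - 26 = (2 + 2*(-3)²)*61 - 26 = (2 + 2*9)*61 - 26 = (2 + 18)*61 - 26 = 20*61 - 26 = 1220 - 26 = 1194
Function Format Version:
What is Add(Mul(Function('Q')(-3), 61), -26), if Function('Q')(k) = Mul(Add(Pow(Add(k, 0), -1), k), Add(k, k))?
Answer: 1194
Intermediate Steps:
Function('Q')(k) = Mul(2, k, Add(k, Pow(k, -1))) (Function('Q')(k) = Mul(Add(Pow(k, -1), k), Mul(2, k)) = Mul(Add(k, Pow(k, -1)), Mul(2, k)) = Mul(2, k, Add(k, Pow(k, -1))))
Add(Mul(Function('Q')(-3), 61), -26) = Add(Mul(Add(2, Mul(2, Pow(-3, 2))), 61), -26) = Add(Mul(Add(2, Mul(2, 9)), 61), -26) = Add(Mul(Add(2, 18), 61), -26) = Add(Mul(20, 61), -26) = Add(1220, -26) = 1194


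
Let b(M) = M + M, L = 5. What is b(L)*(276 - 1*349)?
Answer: -730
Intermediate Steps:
b(M) = 2*M
b(L)*(276 - 1*349) = (2*5)*(276 - 1*349) = 10*(276 - 349) = 10*(-73) = -730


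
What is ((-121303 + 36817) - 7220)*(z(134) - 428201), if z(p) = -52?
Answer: 39273369618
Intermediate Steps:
((-121303 + 36817) - 7220)*(z(134) - 428201) = ((-121303 + 36817) - 7220)*(-52 - 428201) = (-84486 - 7220)*(-428253) = -91706*(-428253) = 39273369618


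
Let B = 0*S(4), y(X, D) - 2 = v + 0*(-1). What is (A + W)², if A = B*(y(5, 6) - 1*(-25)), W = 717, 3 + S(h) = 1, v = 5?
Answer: 514089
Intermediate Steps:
S(h) = -2 (S(h) = -3 + 1 = -2)
y(X, D) = 7 (y(X, D) = 2 + (5 + 0*(-1)) = 2 + (5 + 0) = 2 + 5 = 7)
B = 0 (B = 0*(-2) = 0)
A = 0 (A = 0*(7 - 1*(-25)) = 0*(7 + 25) = 0*32 = 0)
(A + W)² = (0 + 717)² = 717² = 514089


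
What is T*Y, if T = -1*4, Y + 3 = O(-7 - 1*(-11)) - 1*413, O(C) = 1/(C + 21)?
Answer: 41596/25 ≈ 1663.8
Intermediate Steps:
O(C) = 1/(21 + C)
Y = -10399/25 (Y = -3 + (1/(21 + (-7 - 1*(-11))) - 1*413) = -3 + (1/(21 + (-7 + 11)) - 413) = -3 + (1/(21 + 4) - 413) = -3 + (1/25 - 413) = -3 - 10324/25 = -10399/25 ≈ -415.96)
T = -4
T*Y = -4*(-10399/25) = 41596/25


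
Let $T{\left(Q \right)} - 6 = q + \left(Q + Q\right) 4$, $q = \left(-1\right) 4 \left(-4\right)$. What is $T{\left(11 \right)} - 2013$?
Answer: $-1903$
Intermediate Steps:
$q = 16$ ($q = \left(-4\right) \left(-4\right) = 16$)
$T{\left(Q \right)} = 22 + 8 Q$ ($T{\left(Q \right)} = 6 + \left(16 + \left(Q + Q\right) 4\right) = 6 + \left(16 + 2 Q 4\right) = 6 + \left(16 + 8 Q\right) = 22 + 8 Q$)
$T{\left(11 \right)} - 2013 = \left(22 + 8 \cdot 11\right) - 2013 = \left(22 + 88\right) - 2013 = 110 - 2013 = -1903$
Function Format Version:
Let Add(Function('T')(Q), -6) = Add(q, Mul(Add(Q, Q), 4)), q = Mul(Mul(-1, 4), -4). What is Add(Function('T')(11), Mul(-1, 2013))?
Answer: -1903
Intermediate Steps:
q = 16 (q = Mul(-4, -4) = 16)
Function('T')(Q) = Add(22, Mul(8, Q)) (Function('T')(Q) = Add(6, Add(16, Mul(Add(Q, Q), 4))) = Add(6, Add(16, Mul(Mul(2, Q), 4))) = Add(6, Add(16, Mul(8, Q))) = Add(22, Mul(8, Q)))
Add(Function('T')(11), Mul(-1, 2013)) = Add(Add(22, Mul(8, 11)), Mul(-1, 2013)) = Add(Add(22, 88), -2013) = Add(110, -2013) = -1903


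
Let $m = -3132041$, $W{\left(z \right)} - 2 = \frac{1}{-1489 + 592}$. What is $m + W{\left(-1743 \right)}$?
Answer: $- \frac{2809438984}{897} \approx -3.132 \cdot 10^{6}$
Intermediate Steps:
$W{\left(z \right)} = \frac{1793}{897}$ ($W{\left(z \right)} = 2 + \frac{1}{-1489 + 592} = 2 + \frac{1}{-897} = 2 - \frac{1}{897} = \frac{1793}{897}$)
$m + W{\left(-1743 \right)} = -3132041 + \frac{1793}{897} = - \frac{2809438984}{897}$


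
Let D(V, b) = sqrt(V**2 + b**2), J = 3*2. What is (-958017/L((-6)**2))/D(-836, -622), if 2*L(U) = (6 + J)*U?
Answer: -319339*sqrt(5)/167760 ≈ -4.2565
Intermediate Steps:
J = 6
L(U) = 6*U (L(U) = ((6 + 6)*U)/2 = (12*U)/2 = 6*U)
(-958017/L((-6)**2))/D(-836, -622) = (-958017/(6*(-6)**2))/(sqrt((-836)**2 + (-622)**2)) = (-958017/(6*36))/(sqrt(698896 + 386884)) = (-958017/216)/(sqrt(1085780)) = (-958017*1/216)/((466*sqrt(5))) = -319339*sqrt(5)/167760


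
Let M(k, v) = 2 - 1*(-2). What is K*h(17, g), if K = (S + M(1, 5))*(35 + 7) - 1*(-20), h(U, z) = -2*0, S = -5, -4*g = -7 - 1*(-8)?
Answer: 0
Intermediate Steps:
g = -¼ (g = -(-7 - 1*(-8))/4 = -(-7 + 8)/4 = -¼*1 = -¼ ≈ -0.25000)
M(k, v) = 4 (M(k, v) = 2 + 2 = 4)
h(U, z) = 0
K = -22 (K = (-5 + 4)*(35 + 7) - 1*(-20) = -1*42 + 20 = -42 + 20 = -22)
K*h(17, g) = -22*0 = 0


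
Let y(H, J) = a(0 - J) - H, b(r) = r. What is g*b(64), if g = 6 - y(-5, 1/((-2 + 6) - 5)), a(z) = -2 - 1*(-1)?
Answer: 128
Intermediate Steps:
a(z) = -1 (a(z) = -2 + 1 = -1)
y(H, J) = -1 - H
g = 2 (g = 6 - (-1 - 1*(-5)) = 6 - (-1 + 5) = 6 - 1*4 = 6 - 4 = 2)
g*b(64) = 2*64 = 128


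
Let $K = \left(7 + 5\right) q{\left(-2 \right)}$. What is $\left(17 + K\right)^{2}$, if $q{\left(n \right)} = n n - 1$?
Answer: $2809$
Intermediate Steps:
$q{\left(n \right)} = -1 + n^{2}$ ($q{\left(n \right)} = n^{2} - 1 = -1 + n^{2}$)
$K = 36$ ($K = \left(7 + 5\right) \left(-1 + \left(-2\right)^{2}\right) = 12 \left(-1 + 4\right) = 12 \cdot 3 = 36$)
$\left(17 + K\right)^{2} = \left(17 + 36\right)^{2} = 53^{2} = 2809$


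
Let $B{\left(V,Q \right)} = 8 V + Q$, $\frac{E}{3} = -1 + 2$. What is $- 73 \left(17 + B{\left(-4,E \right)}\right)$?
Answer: $876$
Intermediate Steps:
$E = 3$ ($E = 3 \left(-1 + 2\right) = 3 \cdot 1 = 3$)
$B{\left(V,Q \right)} = Q + 8 V$
$- 73 \left(17 + B{\left(-4,E \right)}\right) = - 73 \left(17 + \left(3 + 8 \left(-4\right)\right)\right) = - 73 \left(17 + \left(3 - 32\right)\right) = - 73 \left(17 - 29\right) = \left(-73\right) \left(-12\right) = 876$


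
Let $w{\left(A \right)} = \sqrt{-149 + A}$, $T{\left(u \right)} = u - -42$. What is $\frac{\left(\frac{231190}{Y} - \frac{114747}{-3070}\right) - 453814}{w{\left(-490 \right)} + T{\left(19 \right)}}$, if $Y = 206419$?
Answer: $- \frac{17541184932427947}{2762959598800} + \frac{862681226184981 i \sqrt{71}}{2762959598800} \approx -6348.7 + 2630.9 i$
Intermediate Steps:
$T{\left(u \right)} = 42 + u$ ($T{\left(u \right)} = u + 42 = 42 + u$)
$\frac{\left(\frac{231190}{Y} - \frac{114747}{-3070}\right) - 453814}{w{\left(-490 \right)} + T{\left(19 \right)}} = \frac{\left(\frac{231190}{206419} - \frac{114747}{-3070}\right) - 453814}{\sqrt{-149 - 490} + \left(42 + 19\right)} = \frac{\left(231190 \cdot \frac{1}{206419} - - \frac{114747}{3070}\right) - 453814}{\sqrt{-639} + 61} = \frac{\left(\frac{231190}{206419} + \frac{114747}{3070}\right) - 453814}{3 i \sqrt{71} + 61} = \frac{\frac{24395714293}{633706330} - 453814}{61 + 3 i \sqrt{71}} = - \frac{287560408728327}{633706330 \left(61 + 3 i \sqrt{71}\right)}$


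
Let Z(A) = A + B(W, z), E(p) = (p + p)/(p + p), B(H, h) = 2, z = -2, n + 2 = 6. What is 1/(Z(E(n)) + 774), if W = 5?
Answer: 1/777 ≈ 0.0012870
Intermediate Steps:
n = 4 (n = -2 + 6 = 4)
E(p) = 1 (E(p) = (2*p)/((2*p)) = (2*p)*(1/(2*p)) = 1)
Z(A) = 2 + A (Z(A) = A + 2 = 2 + A)
1/(Z(E(n)) + 774) = 1/((2 + 1) + 774) = 1/(3 + 774) = 1/777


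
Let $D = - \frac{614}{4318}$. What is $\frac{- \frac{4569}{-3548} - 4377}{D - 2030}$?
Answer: $\frac{33518533293}{15551157196} \approx 2.1554$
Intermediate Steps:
$D = - \frac{307}{2159}$ ($D = \left(-614\right) \frac{1}{4318} = - \frac{307}{2159} \approx -0.1422$)
$\frac{- \frac{4569}{-3548} - 4377}{D - 2030} = \frac{- \frac{4569}{-3548} - 4377}{- \frac{307}{2159} - 2030} = \frac{\left(-4569\right) \left(- \frac{1}{3548}\right) - 4377}{- \frac{307}{2159} - 2030} = \frac{\frac{4569}{3548} - 4377}{- \frac{307}{2159} - 2030} = - \frac{15525027}{3548 \left(- \frac{4383077}{2159}\right)} = \left(- \frac{15525027}{3548}\right) \left(- \frac{2159}{4383077}\right) = \frac{33518533293}{15551157196}$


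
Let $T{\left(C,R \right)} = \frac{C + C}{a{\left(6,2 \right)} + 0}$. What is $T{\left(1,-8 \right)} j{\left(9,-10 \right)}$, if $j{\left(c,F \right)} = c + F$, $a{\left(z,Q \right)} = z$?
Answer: $- \frac{1}{3} \approx -0.33333$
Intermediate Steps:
$j{\left(c,F \right)} = F + c$
$T{\left(C,R \right)} = \frac{C}{3}$ ($T{\left(C,R \right)} = \frac{C + C}{6 + 0} = \frac{2 C}{6} = 2 C \frac{1}{6} = \frac{C}{3}$)
$T{\left(1,-8 \right)} j{\left(9,-10 \right)} = \frac{1}{3} \cdot 1 \left(-10 + 9\right) = \frac{1}{3} \left(-1\right) = - \frac{1}{3}$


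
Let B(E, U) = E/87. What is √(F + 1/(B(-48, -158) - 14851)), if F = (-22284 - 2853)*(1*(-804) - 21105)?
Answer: √11350974579460579130/143565 ≈ 23468.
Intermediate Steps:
B(E, U) = E/87 (B(E, U) = E*(1/87) = E/87)
F = 550726533 (F = -25137*(-804 - 21105) = -25137*(-21909) = 550726533)
√(F + 1/(B(-48, -158) - 14851)) = √(550726533 + 1/((1/87)*(-48) - 14851)) = √(550726533 + 1/(-16/29 - 14851)) = √(550726533 + 1/(-430695/29)) = √(550726533 - 29/430695) = √(237195164130406/430695) = √11350974579460579130/143565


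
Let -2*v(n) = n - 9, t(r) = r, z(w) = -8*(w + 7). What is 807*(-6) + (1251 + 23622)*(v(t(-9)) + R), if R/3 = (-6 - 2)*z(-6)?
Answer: 4994631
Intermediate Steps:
z(w) = -56 - 8*w (z(w) = -8*(7 + w) = -56 - 8*w)
R = 192 (R = 3*((-6 - 2)*(-56 - 8*(-6))) = 3*(-8*(-56 + 48)) = 3*(-8*(-8)) = 3*64 = 192)
v(n) = 9/2 - n/2 (v(n) = -(n - 9)/2 = -(-9 + n)/2 = 9/2 - n/2)
807*(-6) + (1251 + 23622)*(v(t(-9)) + R) = 807*(-6) + (1251 + 23622)*((9/2 - ½*(-9)) + 192) = -4842 + 24873*((9/2 + 9/2) + 192) = -4842 + 24873*(9 + 192) = -4842 + 24873*201 = -4842 + 4999473 = 4994631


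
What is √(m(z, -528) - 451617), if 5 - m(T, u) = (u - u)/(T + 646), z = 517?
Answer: 254*I*√7 ≈ 672.02*I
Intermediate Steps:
m(T, u) = 5 (m(T, u) = 5 - (u - u)/(T + 646) = 5 - 0/(646 + T) = 5 - 1*0 = 5 + 0 = 5)
√(m(z, -528) - 451617) = √(5 - 451617) = √(-451612) = 254*I*√7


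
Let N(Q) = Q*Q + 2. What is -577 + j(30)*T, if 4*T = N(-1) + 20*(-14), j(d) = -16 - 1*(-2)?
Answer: 785/2 ≈ 392.50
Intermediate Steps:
j(d) = -14 (j(d) = -16 + 2 = -14)
N(Q) = 2 + Q² (N(Q) = Q² + 2 = 2 + Q²)
T = -277/4 (T = ((2 + (-1)²) + 20*(-14))/4 = ((2 + 1) - 280)/4 = (3 - 280)/4 = (¼)*(-277) = -277/4 ≈ -69.250)
-577 + j(30)*T = -577 - 14*(-277/4) = -577 + 1939/2 = 785/2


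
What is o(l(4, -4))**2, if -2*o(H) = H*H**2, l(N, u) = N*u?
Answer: 4194304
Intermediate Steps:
o(H) = -H**3/2 (o(H) = -H*H**2/2 = -H**3/2)
o(l(4, -4))**2 = (-(4*(-4))**3/2)**2 = (-1/2*(-16)**3)**2 = (-1/2*(-4096))**2 = 2048**2 = 4194304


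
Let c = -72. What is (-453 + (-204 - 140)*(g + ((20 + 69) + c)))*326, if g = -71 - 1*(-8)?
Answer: 5010946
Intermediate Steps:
g = -63 (g = -71 + 8 = -63)
(-453 + (-204 - 140)*(g + ((20 + 69) + c)))*326 = (-453 + (-204 - 140)*(-63 + ((20 + 69) - 72)))*326 = (-453 - 344*(-63 + (89 - 72)))*326 = (-453 - 344*(-63 + 17))*326 = (-453 - 344*(-46))*326 = (-453 + 15824)*326 = 15371*326 = 5010946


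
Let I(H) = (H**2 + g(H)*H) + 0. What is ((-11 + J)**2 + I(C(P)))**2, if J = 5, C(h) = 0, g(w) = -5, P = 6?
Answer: 1296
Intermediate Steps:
I(H) = H**2 - 5*H (I(H) = (H**2 - 5*H) + 0 = H**2 - 5*H)
((-11 + J)**2 + I(C(P)))**2 = ((-11 + 5)**2 + 0*(-5 + 0))**2 = ((-6)**2 + 0*(-5))**2 = (36 + 0)**2 = 36**2 = 1296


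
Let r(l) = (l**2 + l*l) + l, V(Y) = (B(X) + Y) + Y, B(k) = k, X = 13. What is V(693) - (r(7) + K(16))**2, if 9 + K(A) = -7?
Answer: -6522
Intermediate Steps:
K(A) = -16 (K(A) = -9 - 7 = -16)
V(Y) = 13 + 2*Y (V(Y) = (13 + Y) + Y = 13 + 2*Y)
r(l) = l + 2*l**2 (r(l) = (l**2 + l**2) + l = 2*l**2 + l = l + 2*l**2)
V(693) - (r(7) + K(16))**2 = (13 + 2*693) - (7*(1 + 2*7) - 16)**2 = (13 + 1386) - (7*(1 + 14) - 16)**2 = 1399 - (7*15 - 16)**2 = 1399 - (105 - 16)**2 = 1399 - 1*89**2 = 1399 - 1*7921 = 1399 - 7921 = -6522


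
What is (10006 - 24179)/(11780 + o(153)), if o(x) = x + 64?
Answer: -14173/11997 ≈ -1.1814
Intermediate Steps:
o(x) = 64 + x
(10006 - 24179)/(11780 + o(153)) = (10006 - 24179)/(11780 + (64 + 153)) = -14173/(11780 + 217) = -14173/11997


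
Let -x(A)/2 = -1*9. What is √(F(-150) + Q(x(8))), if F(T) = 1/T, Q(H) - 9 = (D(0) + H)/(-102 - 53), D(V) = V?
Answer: √7677894/930 ≈ 2.9795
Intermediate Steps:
x(A) = 18 (x(A) = -(-2)*9 = -2*(-9) = 18)
Q(H) = 9 - H/155 (Q(H) = 9 + (0 + H)/(-102 - 53) = 9 + H/(-155) = 9 + H*(-1/155) = 9 - H/155)
√(F(-150) + Q(x(8))) = √(1/(-150) + (9 - 1/155*18)) = √(-1/150 + (9 - 18/155)) = √(-1/150 + 1377/155) = √(41279/4650) = √7677894/930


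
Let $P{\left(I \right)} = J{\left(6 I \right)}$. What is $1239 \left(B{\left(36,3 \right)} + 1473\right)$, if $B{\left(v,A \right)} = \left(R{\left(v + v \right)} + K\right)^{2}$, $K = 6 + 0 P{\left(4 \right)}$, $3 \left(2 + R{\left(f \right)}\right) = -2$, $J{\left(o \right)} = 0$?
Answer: $\frac{5516441}{3} \approx 1.8388 \cdot 10^{6}$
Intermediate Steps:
$P{\left(I \right)} = 0$
$R{\left(f \right)} = - \frac{8}{3}$ ($R{\left(f \right)} = -2 + \frac{1}{3} \left(-2\right) = -2 - \frac{2}{3} = - \frac{8}{3}$)
$K = 6$ ($K = 6 + 0 \cdot 0 = 6 + 0 = 6$)
$B{\left(v,A \right)} = \frac{100}{9}$ ($B{\left(v,A \right)} = \left(- \frac{8}{3} + 6\right)^{2} = \left(\frac{10}{3}\right)^{2} = \frac{100}{9}$)
$1239 \left(B{\left(36,3 \right)} + 1473\right) = 1239 \left(\frac{100}{9} + 1473\right) = 1239 \cdot \frac{13357}{9} = \frac{5516441}{3}$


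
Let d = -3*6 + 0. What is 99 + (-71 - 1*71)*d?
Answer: 2655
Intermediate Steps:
d = -18 (d = -18 + 0 = -18)
99 + (-71 - 1*71)*d = 99 + (-71 - 1*71)*(-18) = 99 + (-71 - 71)*(-18) = 99 - 142*(-18) = 99 + 2556 = 2655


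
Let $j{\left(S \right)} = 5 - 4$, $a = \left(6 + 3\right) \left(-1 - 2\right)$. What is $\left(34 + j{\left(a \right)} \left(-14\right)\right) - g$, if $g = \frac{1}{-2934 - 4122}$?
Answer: $\frac{141121}{7056} \approx 20.0$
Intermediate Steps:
$a = -27$ ($a = 9 \left(-3\right) = -27$)
$j{\left(S \right)} = 1$
$g = - \frac{1}{7056}$ ($g = \frac{1}{-7056} = - \frac{1}{7056} \approx -0.00014172$)
$\left(34 + j{\left(a \right)} \left(-14\right)\right) - g = \left(34 + 1 \left(-14\right)\right) - - \frac{1}{7056} = \left(34 - 14\right) + \frac{1}{7056} = 20 + \frac{1}{7056} = \frac{141121}{7056}$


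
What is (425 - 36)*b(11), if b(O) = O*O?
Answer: 47069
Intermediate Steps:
b(O) = O²
(425 - 36)*b(11) = (425 - 36)*11² = 389*121 = 47069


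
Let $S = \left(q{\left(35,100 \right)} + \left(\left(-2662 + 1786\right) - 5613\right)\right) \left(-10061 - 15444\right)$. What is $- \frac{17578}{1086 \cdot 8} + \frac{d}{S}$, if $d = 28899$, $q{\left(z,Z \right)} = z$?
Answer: $- \frac{723312668387}{357531334440} \approx -2.0231$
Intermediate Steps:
$S = 164609270$ ($S = \left(35 + \left(\left(-2662 + 1786\right) - 5613\right)\right) \left(-10061 - 15444\right) = \left(35 - 6489\right) \left(-25505\right) = \left(-6454\right) \left(-25505\right) = 164609270$)
$- \frac{17578}{1086 \cdot 8} + \frac{d}{S} = - \frac{17578}{1086 \cdot 8} + \frac{28899}{164609270} = - \frac{17578}{8688} + 28899 \cdot \frac{1}{164609270} = \left(-17578\right) \frac{1}{8688} + \frac{28899}{164609270} = - \frac{8789}{4344} + \frac{28899}{164609270} = - \frac{723312668387}{357531334440}$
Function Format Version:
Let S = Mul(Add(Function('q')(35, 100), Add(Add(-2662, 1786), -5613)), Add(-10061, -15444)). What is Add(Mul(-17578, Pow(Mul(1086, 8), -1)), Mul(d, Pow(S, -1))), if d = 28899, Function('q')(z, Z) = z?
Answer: Rational(-723312668387, 357531334440) ≈ -2.0231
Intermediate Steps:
S = 164609270 (S = Mul(Add(35, Add(Add(-2662, 1786), -5613)), Add(-10061, -15444)) = Mul(Add(35, Add(-876, -5613)), -25505) = Mul(Add(35, -6489), -25505) = Mul(-6454, -25505) = 164609270)
Add(Mul(-17578, Pow(Mul(1086, 8), -1)), Mul(d, Pow(S, -1))) = Add(Mul(-17578, Pow(Mul(1086, 8), -1)), Mul(28899, Pow(164609270, -1))) = Add(Mul(-17578, Pow(8688, -1)), Mul(28899, Rational(1, 164609270))) = Add(Mul(-17578, Rational(1, 8688)), Rational(28899, 164609270)) = Add(Rational(-8789, 4344), Rational(28899, 164609270)) = Rational(-723312668387, 357531334440)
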